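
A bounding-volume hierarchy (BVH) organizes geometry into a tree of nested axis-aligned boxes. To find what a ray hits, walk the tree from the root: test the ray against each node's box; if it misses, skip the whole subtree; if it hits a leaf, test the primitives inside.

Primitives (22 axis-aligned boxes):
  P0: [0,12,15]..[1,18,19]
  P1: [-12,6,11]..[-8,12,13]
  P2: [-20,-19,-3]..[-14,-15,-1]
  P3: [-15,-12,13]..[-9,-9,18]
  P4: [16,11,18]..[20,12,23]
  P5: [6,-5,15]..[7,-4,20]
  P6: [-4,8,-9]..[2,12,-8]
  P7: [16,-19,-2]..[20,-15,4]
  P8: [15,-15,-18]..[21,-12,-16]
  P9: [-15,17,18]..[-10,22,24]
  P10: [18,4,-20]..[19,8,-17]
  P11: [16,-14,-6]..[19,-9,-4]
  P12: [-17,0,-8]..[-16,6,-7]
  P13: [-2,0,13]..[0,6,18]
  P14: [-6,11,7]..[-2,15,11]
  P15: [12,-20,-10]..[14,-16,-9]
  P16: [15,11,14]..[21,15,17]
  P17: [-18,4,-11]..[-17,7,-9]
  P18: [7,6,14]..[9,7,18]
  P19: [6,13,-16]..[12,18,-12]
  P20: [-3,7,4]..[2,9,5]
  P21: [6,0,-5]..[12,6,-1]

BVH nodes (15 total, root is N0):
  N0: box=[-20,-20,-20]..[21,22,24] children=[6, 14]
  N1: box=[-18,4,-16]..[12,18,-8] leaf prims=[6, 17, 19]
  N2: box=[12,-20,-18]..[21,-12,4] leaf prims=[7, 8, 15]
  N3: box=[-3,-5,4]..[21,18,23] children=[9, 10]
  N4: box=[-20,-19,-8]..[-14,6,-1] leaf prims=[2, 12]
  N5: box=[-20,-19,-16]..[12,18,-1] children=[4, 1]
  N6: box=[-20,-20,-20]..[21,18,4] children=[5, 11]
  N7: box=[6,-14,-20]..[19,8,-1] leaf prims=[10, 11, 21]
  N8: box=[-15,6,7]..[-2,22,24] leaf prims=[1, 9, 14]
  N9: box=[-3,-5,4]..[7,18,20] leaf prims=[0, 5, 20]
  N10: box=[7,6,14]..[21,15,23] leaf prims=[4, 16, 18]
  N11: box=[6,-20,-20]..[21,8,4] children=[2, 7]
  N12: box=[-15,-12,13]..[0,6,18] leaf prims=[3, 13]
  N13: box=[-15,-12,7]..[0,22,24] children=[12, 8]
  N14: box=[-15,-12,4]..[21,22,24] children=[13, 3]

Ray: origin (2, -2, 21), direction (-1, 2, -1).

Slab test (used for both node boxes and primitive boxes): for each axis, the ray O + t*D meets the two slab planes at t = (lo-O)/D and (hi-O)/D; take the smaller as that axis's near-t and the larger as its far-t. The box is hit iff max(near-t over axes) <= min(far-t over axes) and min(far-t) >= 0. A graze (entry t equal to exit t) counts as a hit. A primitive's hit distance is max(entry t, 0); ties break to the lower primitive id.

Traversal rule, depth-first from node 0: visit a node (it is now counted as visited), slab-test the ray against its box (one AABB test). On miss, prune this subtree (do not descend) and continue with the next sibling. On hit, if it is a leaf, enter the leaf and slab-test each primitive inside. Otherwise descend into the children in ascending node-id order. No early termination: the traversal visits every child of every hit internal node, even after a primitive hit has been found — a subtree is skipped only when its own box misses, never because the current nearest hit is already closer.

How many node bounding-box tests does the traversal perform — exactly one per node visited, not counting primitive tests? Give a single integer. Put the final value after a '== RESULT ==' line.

Trace the traversal:
N0 x:[-19,22] y:[-9,12] z:[-3,41] -> hit [-3,12], descend [6, 14]
  N6 x:[-19,22] y:[-9,10] z:[17,41] -> miss, prune
  N14 x:[-19,17] y:[-5,12] z:[-3,17] -> hit [-3,12], descend [3, 13]
    N3 x:[-19,5] y:[-3/2,10] z:[-2,17] -> hit [-3/2,5], descend [9, 10]
      N9 x:[-5,5] y:[-3/2,10] z:[1,17] -> hit [1,5] leaf, test {P0(miss), P5(miss), P20(miss)}
      N10 x:[-19,-5] y:[4,17/2] z:[-2,7] -> miss, prune
    N13 x:[2,17] y:[-5,12] z:[-3,14] -> hit [2,12], descend [8, 12]
      N8 x:[4,17] y:[4,12] z:[-3,14] -> hit [4,12] leaf, test {P1(miss), P9(miss), P14(miss)}
      N12 x:[2,17] y:[-5,4] z:[3,8] -> hit [3,4] leaf, test {P3(miss), P13@t=3}

Summary -> nodes [0, 6, 14, 3, 9, 10, 13, 8, 12]; box-tests=9; leaf-entries=3; first=P13

== RESULT ==
9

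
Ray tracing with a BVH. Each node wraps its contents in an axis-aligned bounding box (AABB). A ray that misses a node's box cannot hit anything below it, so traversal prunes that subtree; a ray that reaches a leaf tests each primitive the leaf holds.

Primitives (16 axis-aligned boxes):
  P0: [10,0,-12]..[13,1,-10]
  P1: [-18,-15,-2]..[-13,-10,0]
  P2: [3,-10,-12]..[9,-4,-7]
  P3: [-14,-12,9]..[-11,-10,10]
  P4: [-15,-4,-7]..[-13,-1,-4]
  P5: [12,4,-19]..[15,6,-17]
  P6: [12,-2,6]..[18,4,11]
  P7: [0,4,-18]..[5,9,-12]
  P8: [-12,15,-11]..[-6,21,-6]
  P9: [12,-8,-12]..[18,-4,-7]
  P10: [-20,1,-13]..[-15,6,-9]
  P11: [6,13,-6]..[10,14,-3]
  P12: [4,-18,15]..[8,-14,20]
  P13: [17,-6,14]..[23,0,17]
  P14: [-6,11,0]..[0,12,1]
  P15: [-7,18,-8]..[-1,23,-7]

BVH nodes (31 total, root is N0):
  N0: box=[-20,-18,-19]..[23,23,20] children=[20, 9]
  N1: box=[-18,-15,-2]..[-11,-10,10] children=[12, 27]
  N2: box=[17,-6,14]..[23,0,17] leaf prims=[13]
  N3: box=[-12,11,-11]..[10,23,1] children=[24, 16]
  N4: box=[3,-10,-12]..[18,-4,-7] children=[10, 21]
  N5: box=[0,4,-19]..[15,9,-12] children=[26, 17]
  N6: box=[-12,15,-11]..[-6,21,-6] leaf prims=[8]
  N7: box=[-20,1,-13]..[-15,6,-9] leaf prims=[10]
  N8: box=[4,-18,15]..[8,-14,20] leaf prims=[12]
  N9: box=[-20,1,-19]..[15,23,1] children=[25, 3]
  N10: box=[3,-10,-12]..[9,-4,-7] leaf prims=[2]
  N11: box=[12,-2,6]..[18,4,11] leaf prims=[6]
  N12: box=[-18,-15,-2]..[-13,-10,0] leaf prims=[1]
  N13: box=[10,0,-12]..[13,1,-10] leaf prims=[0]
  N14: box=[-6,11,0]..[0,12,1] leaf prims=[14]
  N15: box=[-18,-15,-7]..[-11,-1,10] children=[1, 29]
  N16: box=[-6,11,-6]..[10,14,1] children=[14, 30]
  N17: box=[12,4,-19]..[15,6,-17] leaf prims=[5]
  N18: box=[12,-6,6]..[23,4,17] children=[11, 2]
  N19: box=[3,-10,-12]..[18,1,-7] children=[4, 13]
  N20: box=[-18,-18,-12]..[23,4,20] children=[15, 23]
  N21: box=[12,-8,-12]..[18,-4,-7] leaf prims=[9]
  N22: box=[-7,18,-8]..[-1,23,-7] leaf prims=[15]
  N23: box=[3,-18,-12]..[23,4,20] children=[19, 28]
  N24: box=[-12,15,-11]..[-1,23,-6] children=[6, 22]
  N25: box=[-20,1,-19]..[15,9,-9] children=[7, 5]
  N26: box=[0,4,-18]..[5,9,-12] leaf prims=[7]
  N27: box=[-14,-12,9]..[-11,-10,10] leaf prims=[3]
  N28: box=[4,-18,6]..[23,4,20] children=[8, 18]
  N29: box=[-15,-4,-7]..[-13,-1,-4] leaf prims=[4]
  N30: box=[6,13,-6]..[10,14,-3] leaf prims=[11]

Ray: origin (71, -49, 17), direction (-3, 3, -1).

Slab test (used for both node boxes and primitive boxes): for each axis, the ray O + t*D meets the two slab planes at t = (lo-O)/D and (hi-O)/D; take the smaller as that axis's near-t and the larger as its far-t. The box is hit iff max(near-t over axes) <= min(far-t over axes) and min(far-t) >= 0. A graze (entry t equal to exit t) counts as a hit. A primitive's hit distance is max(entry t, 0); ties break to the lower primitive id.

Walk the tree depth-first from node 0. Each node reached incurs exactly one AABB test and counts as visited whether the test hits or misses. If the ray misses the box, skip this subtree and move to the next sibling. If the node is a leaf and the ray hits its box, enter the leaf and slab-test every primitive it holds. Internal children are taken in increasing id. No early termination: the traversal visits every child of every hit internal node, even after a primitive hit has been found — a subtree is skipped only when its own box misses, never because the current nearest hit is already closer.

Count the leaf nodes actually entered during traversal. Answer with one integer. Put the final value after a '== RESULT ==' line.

Traverse from the root:
N0 x:[16,91/3] y:[31/3,24] z:[-3,36] -> hit [16,24], descend [9, 20]
  N9 x:[56/3,91/3] y:[50/3,24] z:[16,36] -> hit [56/3,24], descend [3, 25]
    N3 x:[61/3,83/3] y:[20,24] z:[16,28] -> hit [61/3,24], descend [16, 24]
      N16 x:[61/3,77/3] y:[20,21] z:[16,23] -> hit [61/3,21], descend [14, 30]
        N14 x:[71/3,77/3] y:[20,61/3] z:[16,17] -> miss, prune
        N30 x:[61/3,65/3] y:[62/3,21] z:[20,23] -> hit [62/3,21] leaf, test {P11@t=62/3}
      N24 x:[24,83/3] y:[64/3,24] z:[23,28] -> hit [24,24], descend [6, 22]
        N6 x:[77/3,83/3] y:[64/3,70/3] z:[23,28] -> miss, prune
        N22 x:[24,26] y:[67/3,24] z:[24,25] -> hit [24,24] leaf, test {P15@t=24}
    N25 x:[56/3,91/3] y:[50/3,58/3] z:[26,36] -> miss, prune
  N20 x:[16,89/3] y:[31/3,53/3] z:[-3,29] -> hit [16,53/3], descend [15, 23]
    N15 x:[82/3,89/3] y:[34/3,16] z:[7,24] -> miss, prune
    N23 x:[16,68/3] y:[31/3,53/3] z:[-3,29] -> hit [16,53/3], descend [19, 28]
      N19 x:[53/3,68/3] y:[13,50/3] z:[24,29] -> miss, prune
      N28 x:[16,67/3] y:[31/3,53/3] z:[-3,11] -> miss, prune

Visited [0, 9, 3, 16, 14, 30, 24, 6, 22, 25, 20, 15, 23, 19, 28]. Tests: 15 box, 2 leaf. Nearest: P11.

== RESULT ==
2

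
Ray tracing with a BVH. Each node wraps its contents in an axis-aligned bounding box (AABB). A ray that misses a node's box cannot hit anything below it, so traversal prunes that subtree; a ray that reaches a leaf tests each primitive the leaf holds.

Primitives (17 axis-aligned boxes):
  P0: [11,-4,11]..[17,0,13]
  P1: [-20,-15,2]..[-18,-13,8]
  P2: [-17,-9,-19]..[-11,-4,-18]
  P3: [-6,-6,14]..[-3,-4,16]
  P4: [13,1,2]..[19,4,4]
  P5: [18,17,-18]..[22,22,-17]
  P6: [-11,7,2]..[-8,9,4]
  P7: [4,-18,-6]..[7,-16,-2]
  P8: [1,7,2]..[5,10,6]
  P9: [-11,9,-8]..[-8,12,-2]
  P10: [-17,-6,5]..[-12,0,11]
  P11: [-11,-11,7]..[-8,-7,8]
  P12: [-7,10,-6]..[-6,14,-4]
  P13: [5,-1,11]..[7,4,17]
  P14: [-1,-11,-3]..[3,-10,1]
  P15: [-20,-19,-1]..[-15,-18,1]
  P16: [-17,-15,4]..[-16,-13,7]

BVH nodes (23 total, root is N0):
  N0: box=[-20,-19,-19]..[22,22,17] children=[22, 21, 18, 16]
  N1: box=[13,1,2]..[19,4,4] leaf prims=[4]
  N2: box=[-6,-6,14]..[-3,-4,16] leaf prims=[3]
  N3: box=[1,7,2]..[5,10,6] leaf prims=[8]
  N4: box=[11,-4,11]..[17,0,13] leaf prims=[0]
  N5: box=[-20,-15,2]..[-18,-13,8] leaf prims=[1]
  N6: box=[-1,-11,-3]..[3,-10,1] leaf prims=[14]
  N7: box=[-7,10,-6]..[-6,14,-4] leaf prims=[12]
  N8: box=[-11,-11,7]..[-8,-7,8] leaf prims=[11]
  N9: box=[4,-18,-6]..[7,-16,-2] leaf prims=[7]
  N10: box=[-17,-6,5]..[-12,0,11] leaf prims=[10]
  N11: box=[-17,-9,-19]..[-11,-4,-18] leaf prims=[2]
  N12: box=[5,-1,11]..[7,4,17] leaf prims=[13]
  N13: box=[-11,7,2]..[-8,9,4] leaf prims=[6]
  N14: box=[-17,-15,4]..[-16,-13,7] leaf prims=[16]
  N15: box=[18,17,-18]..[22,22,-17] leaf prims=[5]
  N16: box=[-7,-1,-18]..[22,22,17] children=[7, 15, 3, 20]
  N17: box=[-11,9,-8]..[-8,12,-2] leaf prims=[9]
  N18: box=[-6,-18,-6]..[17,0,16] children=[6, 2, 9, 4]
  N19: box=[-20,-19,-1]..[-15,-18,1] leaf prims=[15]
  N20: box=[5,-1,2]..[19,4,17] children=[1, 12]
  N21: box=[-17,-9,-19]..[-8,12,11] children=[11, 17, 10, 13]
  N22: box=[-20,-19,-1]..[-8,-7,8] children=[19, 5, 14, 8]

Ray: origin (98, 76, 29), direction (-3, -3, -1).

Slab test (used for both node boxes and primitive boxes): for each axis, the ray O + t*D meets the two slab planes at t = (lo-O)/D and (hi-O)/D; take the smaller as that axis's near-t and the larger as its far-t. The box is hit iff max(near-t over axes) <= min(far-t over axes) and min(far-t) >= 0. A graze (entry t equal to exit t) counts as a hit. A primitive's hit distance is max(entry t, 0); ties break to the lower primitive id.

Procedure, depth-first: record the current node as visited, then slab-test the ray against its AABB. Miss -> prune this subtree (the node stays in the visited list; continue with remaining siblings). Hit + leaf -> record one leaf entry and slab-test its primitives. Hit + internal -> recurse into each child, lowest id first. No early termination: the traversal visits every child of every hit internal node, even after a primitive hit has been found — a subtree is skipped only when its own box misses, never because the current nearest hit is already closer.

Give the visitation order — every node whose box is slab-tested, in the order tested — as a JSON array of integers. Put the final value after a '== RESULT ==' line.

Walk:
N0 x:[76/3,118/3] y:[18,95/3] z:[12,48] -> hit [76/3,95/3], descend [16, 18, 21, 22]
  N16 x:[76/3,35] y:[18,77/3] z:[12,47] -> hit [76/3,77/3], descend [3, 7, 15, 20]
    N3 x:[31,97/3] y:[22,23] z:[23,27] -> miss, prune
    N7 x:[104/3,35] y:[62/3,22] z:[33,35] -> miss, prune
    N15 x:[76/3,80/3] y:[18,59/3] z:[46,47] -> miss, prune
    N20 x:[79/3,31] y:[24,77/3] z:[12,27] -> miss, prune
  N18 x:[27,104/3] y:[76/3,94/3] z:[13,35] -> hit [27,94/3], descend [2, 4, 6, 9]
    N2 x:[101/3,104/3] y:[80/3,82/3] z:[13,15] -> miss, prune
    N4 x:[27,29] y:[76/3,80/3] z:[16,18] -> miss, prune
    N6 x:[95/3,33] y:[86/3,29] z:[28,32] -> miss, prune
    N9 x:[91/3,94/3] y:[92/3,94/3] z:[31,35] -> hit [31,94/3] leaf, test {P7@t=31}
  N21 x:[106/3,115/3] y:[64/3,85/3] z:[18,48] -> miss, prune
  N22 x:[106/3,118/3] y:[83/3,95/3] z:[21,30] -> miss, prune

13 AABB tests over nodes [0, 16, 3, 7, 15, 20, 18, 2, 4, 6, 9, 21, 22]; 1 leaf entered; closest P7.

== RESULT ==
[0, 16, 3, 7, 15, 20, 18, 2, 4, 6, 9, 21, 22]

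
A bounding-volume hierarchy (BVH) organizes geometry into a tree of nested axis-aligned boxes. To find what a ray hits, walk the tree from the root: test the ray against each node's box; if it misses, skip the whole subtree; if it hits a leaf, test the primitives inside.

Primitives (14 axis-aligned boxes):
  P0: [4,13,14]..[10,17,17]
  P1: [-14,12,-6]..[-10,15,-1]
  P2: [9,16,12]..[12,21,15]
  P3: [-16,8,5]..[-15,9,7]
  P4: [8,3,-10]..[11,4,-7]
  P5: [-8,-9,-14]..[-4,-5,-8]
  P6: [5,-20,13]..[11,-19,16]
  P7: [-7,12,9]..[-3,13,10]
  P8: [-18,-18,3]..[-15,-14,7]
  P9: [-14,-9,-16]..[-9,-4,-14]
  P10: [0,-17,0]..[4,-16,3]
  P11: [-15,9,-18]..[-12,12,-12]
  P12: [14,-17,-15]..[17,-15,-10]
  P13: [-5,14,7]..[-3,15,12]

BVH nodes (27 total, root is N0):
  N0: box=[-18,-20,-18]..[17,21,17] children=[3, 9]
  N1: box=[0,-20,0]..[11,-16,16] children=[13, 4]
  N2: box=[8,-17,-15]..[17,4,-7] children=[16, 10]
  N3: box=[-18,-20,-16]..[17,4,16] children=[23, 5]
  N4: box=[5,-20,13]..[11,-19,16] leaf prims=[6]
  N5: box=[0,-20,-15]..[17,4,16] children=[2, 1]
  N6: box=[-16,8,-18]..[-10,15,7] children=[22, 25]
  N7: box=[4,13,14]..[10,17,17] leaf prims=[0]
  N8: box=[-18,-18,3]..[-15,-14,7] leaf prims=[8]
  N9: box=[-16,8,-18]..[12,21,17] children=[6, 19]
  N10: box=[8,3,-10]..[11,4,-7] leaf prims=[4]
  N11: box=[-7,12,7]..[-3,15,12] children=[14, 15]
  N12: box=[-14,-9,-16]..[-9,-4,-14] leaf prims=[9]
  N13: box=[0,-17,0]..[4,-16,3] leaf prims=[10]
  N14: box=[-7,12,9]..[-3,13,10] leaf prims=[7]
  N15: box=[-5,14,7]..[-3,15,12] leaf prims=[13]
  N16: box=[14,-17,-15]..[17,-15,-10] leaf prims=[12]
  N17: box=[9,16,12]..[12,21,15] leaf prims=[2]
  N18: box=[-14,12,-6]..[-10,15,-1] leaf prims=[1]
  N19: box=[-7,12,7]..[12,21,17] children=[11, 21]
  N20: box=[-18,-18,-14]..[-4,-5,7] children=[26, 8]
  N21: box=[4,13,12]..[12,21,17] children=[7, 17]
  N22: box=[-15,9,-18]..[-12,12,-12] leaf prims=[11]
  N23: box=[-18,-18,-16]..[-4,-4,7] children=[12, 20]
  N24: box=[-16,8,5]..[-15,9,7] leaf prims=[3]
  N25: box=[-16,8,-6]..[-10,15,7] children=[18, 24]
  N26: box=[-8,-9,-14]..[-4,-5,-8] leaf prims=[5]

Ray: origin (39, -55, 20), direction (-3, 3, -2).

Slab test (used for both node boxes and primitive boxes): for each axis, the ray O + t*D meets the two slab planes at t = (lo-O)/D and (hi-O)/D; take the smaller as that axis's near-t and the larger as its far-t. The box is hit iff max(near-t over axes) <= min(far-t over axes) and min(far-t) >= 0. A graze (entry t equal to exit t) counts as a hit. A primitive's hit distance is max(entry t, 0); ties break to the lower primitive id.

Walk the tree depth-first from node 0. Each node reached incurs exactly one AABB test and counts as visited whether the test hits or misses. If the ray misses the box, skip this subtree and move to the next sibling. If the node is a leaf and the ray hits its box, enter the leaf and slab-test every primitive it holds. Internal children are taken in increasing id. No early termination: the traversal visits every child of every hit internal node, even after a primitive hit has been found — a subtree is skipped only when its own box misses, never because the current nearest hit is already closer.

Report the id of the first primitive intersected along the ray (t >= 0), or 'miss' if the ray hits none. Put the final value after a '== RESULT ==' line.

Walk:
N0 x:[22/3,19] y:[35/3,76/3] z:[3/2,19] -> hit [35/3,19], descend [3, 9]
  N3 x:[22/3,19] y:[35/3,59/3] z:[2,18] -> hit [35/3,18], descend [5, 23]
    N5 x:[22/3,13] y:[35/3,59/3] z:[2,35/2] -> hit [35/3,13], descend [1, 2]
      N1 x:[28/3,13] y:[35/3,13] z:[2,10] -> miss, prune
      N2 x:[22/3,31/3] y:[38/3,59/3] z:[27/2,35/2] -> miss, prune
    N23 x:[43/3,19] y:[37/3,17] z:[13/2,18] -> hit [43/3,17], descend [12, 20]
      N12 x:[16,53/3] y:[46/3,17] z:[17,18] -> hit [17,17] leaf, test {P9@t=17}
      N20 x:[43/3,19] y:[37/3,50/3] z:[13/2,17] -> hit [43/3,50/3], descend [8, 26]
        N8 x:[18,19] y:[37/3,41/3] z:[13/2,17/2] -> miss, prune
        N26 x:[43/3,47/3] y:[46/3,50/3] z:[14,17] -> hit [46/3,47/3] leaf, test {P5@t=46/3}
  N9 x:[9,55/3] y:[21,76/3] z:[3/2,19] -> miss, prune

order=[0, 3, 5, 1, 2, 23, 12, 20, 8, 26, 9]  |boxes|=11  |leaves|=2  hit=P5

== RESULT ==
5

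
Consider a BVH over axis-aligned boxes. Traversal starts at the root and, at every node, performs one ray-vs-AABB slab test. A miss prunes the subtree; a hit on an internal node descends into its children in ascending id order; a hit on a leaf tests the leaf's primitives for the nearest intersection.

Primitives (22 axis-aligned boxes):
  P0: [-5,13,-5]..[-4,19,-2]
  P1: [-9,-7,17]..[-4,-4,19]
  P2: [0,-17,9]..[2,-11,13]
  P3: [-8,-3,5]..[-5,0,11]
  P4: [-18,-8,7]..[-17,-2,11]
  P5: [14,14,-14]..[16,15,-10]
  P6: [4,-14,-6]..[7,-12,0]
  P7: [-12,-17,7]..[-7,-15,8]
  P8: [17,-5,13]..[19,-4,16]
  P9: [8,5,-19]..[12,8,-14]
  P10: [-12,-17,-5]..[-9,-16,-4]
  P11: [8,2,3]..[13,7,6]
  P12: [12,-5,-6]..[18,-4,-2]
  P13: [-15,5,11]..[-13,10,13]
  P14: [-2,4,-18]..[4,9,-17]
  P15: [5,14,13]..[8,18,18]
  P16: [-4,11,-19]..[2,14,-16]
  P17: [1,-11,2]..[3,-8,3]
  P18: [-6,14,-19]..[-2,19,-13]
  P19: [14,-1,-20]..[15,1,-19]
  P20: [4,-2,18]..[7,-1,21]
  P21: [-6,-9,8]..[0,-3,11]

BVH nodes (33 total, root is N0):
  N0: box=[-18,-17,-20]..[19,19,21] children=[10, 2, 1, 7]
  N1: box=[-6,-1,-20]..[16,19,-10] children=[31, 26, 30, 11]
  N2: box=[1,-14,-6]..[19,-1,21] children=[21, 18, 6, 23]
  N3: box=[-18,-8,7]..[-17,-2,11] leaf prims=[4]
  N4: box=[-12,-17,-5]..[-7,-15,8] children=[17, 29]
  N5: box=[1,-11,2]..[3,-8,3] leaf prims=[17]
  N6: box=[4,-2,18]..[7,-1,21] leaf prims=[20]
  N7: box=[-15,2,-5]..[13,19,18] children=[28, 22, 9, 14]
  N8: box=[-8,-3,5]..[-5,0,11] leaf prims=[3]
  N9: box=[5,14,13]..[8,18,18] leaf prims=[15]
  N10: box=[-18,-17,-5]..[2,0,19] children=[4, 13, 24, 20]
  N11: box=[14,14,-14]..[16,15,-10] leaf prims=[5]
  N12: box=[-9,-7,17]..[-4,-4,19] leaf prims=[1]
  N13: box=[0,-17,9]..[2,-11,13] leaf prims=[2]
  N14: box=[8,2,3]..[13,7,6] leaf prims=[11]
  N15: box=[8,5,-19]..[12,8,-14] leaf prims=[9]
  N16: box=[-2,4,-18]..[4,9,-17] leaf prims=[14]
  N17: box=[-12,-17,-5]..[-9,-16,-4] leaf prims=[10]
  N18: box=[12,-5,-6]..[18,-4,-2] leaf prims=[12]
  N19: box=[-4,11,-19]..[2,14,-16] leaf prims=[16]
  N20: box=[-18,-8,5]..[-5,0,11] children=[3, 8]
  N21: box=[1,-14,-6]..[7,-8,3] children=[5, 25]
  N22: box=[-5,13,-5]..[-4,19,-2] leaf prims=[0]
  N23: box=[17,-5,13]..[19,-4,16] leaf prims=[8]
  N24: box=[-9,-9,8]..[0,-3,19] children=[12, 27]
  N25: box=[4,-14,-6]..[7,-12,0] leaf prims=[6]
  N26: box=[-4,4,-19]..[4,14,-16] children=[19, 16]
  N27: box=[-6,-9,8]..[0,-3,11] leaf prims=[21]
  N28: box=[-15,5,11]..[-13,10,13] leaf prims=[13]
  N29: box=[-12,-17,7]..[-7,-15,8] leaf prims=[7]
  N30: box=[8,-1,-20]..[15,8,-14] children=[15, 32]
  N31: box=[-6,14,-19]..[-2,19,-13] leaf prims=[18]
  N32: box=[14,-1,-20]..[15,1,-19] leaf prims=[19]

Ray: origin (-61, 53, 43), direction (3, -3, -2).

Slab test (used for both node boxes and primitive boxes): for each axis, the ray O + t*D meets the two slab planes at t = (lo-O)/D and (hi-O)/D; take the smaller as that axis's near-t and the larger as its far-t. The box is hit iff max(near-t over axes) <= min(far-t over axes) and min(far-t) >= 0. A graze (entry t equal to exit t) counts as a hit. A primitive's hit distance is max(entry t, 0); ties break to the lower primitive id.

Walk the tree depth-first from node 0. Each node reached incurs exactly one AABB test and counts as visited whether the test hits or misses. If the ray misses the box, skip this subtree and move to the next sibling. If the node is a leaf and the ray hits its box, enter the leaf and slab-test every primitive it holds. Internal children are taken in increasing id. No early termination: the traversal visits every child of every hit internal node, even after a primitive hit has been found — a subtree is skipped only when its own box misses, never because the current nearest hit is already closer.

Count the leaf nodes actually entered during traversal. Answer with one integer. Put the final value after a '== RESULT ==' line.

Trace the traversal:
N0 x:[43/3,80/3] y:[34/3,70/3] z:[11,63/2] -> hit [43/3,70/3], descend [1, 2, 7, 10]
  N1 x:[55/3,77/3] y:[34/3,18] z:[53/2,63/2] -> miss, prune
  N2 x:[62/3,80/3] y:[18,67/3] z:[11,49/2] -> hit [62/3,67/3], descend [6, 18, 21, 23]
    N6 x:[65/3,68/3] y:[18,55/3] z:[11,25/2] -> miss, prune
    N18 x:[73/3,79/3] y:[19,58/3] z:[45/2,49/2] -> miss, prune
    N21 x:[62/3,68/3] y:[61/3,67/3] z:[20,49/2] -> hit [62/3,67/3], descend [5, 25]
      N5 x:[62/3,64/3] y:[61/3,64/3] z:[20,41/2] -> miss, prune
      N25 x:[65/3,68/3] y:[65/3,67/3] z:[43/2,49/2] -> hit [65/3,67/3] leaf, test {P6@t=65/3}
    N23 x:[26,80/3] y:[19,58/3] z:[27/2,15] -> miss, prune
  N7 x:[46/3,74/3] y:[34/3,17] z:[25/2,24] -> hit [46/3,17], descend [9, 14, 22, 28]
    N9 x:[22,23] y:[35/3,13] z:[25/2,15] -> miss, prune
    N14 x:[23,74/3] y:[46/3,17] z:[37/2,20] -> miss, prune
    N22 x:[56/3,19] y:[34/3,40/3] z:[45/2,24] -> miss, prune
    N28 x:[46/3,16] y:[43/3,16] z:[15,16] -> hit [46/3,16] leaf, test {P13@t=46/3}
  N10 x:[43/3,21] y:[53/3,70/3] z:[12,24] -> hit [53/3,21], descend [4, 13, 20, 24]
    N4 x:[49/3,18] y:[68/3,70/3] z:[35/2,24] -> miss, prune
    N13 x:[61/3,21] y:[64/3,70/3] z:[15,17] -> miss, prune
    N20 x:[43/3,56/3] y:[53/3,61/3] z:[16,19] -> hit [53/3,56/3], descend [3, 8]
      N3 x:[43/3,44/3] y:[55/3,61/3] z:[16,18] -> miss, prune
      N8 x:[53/3,56/3] y:[53/3,56/3] z:[16,19] -> hit [53/3,56/3] leaf, test {P3@t=53/3}
    N24 x:[52/3,61/3] y:[56/3,62/3] z:[12,35/2] -> miss, prune

order=[0, 1, 2, 6, 18, 21, 5, 25, 23, 7, 9, 14, 22, 28, 10, 4, 13, 20, 3, 8, 24]  |boxes|=21  |leaves|=3  hit=P13

== RESULT ==
3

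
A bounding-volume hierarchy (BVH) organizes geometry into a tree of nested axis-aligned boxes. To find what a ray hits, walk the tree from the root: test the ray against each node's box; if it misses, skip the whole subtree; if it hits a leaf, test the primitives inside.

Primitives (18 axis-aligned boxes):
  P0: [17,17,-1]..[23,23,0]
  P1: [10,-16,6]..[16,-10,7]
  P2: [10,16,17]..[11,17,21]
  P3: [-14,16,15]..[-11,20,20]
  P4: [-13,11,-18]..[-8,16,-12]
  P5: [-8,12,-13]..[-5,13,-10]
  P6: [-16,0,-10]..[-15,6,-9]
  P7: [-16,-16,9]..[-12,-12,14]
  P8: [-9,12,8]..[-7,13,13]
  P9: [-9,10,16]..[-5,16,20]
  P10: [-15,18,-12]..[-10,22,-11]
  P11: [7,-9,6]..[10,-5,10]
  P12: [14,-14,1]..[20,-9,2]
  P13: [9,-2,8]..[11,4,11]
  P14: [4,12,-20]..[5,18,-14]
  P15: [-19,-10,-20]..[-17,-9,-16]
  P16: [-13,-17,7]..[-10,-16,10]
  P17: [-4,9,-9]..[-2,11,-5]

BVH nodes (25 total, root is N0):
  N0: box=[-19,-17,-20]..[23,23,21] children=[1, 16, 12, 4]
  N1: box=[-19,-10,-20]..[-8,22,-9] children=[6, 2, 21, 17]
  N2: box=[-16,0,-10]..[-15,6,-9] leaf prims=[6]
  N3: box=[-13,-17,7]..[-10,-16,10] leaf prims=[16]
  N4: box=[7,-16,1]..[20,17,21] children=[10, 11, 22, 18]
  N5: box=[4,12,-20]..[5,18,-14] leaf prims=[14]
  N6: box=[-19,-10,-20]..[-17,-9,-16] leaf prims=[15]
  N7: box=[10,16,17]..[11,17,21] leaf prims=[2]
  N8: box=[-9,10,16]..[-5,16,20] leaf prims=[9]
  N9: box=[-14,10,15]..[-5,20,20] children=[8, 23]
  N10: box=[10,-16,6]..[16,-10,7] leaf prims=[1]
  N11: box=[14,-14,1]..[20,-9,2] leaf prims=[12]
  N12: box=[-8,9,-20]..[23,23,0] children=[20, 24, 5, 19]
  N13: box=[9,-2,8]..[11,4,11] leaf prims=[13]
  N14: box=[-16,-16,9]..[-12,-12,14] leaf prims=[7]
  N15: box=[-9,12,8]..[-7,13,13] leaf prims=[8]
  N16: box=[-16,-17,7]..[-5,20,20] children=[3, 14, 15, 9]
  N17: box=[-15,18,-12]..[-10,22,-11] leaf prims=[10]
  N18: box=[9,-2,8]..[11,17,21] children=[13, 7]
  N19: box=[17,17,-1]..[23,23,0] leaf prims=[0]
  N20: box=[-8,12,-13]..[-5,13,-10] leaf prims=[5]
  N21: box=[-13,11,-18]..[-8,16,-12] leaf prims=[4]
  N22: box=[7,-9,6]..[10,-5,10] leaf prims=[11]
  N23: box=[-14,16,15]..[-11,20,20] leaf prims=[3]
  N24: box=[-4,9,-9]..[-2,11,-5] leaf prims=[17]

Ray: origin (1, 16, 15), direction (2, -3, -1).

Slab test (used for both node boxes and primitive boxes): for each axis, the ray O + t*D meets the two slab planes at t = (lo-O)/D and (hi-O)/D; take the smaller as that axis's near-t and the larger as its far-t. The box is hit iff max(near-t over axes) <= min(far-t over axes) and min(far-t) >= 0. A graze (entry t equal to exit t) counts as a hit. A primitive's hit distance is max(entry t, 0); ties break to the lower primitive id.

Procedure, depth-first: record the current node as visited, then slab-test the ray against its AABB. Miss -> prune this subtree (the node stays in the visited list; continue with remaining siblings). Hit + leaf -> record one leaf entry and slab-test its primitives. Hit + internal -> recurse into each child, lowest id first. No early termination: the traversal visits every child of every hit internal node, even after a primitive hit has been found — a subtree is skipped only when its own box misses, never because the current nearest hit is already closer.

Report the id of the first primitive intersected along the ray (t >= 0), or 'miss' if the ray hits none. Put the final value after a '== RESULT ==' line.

Trace the traversal:
N0 x:[-10,11] y:[-7/3,11] z:[-6,35] -> hit [-7/3,11], descend [1, 4, 12, 16]
  N1 x:[-10,-9/2] y:[-2,26/3] z:[24,35] -> miss, prune
  N4 x:[3,19/2] y:[-1/3,32/3] z:[-6,14] -> hit [3,19/2], descend [10, 11, 18, 22]
    N10 x:[9/2,15/2] y:[26/3,32/3] z:[8,9] -> miss, prune
    N11 x:[13/2,19/2] y:[25/3,10] z:[13,14] -> miss, prune
    N18 x:[4,5] y:[-1/3,6] z:[-6,7] -> hit [4,5], descend [7, 13]
      N7 x:[9/2,5] y:[-1/3,0] z:[-6,-2] -> miss, prune
      N13 x:[4,5] y:[4,6] z:[4,7] -> hit [4,5] leaf, test {P13@t=4}
    N22 x:[3,9/2] y:[7,25/3] z:[5,9] -> miss, prune
  N12 x:[-9/2,11] y:[-7/3,7/3] z:[15,35] -> miss, prune
  N16 x:[-17/2,-3] y:[-4/3,11] z:[-5,8] -> miss, prune

11 AABB tests over nodes [0, 1, 4, 10, 11, 18, 7, 13, 22, 12, 16]; 1 leaf entered; closest P13.

== RESULT ==
13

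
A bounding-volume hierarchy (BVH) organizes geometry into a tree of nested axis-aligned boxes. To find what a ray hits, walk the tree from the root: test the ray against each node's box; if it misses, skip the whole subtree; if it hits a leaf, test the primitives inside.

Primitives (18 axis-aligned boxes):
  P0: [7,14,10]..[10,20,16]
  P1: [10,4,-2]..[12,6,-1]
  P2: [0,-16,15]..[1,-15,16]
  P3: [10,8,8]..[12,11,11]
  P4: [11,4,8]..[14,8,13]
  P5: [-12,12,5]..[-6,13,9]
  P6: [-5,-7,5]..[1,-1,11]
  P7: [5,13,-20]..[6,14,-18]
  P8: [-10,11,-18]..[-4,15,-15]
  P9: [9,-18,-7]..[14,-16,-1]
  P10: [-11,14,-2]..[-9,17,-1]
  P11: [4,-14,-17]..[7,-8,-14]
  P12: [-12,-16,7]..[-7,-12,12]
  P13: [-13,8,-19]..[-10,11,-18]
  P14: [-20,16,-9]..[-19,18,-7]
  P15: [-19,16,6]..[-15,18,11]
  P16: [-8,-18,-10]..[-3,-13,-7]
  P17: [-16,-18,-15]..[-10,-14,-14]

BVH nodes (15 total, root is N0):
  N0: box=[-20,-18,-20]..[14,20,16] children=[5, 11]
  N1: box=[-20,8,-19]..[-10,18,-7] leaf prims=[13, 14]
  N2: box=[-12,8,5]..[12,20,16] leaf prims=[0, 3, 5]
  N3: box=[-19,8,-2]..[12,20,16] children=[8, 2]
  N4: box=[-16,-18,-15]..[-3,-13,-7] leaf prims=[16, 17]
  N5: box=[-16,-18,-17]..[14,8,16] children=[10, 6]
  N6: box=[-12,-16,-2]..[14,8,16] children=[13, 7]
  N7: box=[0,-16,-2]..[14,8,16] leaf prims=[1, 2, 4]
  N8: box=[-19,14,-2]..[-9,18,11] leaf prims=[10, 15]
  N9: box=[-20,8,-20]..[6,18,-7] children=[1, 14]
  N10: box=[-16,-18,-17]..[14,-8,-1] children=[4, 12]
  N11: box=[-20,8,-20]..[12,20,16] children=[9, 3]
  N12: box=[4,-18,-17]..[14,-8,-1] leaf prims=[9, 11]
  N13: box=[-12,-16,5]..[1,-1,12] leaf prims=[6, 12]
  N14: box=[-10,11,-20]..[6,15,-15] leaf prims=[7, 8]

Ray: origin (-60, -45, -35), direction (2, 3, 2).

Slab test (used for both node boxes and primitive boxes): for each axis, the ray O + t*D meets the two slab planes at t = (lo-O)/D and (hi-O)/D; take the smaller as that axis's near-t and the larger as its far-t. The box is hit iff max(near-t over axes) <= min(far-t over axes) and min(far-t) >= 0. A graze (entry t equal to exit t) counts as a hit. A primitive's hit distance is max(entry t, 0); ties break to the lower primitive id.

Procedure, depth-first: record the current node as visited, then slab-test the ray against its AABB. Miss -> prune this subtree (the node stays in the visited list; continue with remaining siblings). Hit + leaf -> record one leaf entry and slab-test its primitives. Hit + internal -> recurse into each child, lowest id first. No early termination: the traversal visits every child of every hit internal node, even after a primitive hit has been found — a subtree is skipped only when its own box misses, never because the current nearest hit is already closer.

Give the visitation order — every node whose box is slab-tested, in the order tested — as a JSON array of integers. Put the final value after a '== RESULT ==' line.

Trace the traversal:
N0 x:[20,37] y:[9,65/3] z:[15/2,51/2] -> hit [20,65/3], descend [5, 11]
  N5 x:[22,37] y:[9,53/3] z:[9,51/2] -> miss, prune
  N11 x:[20,36] y:[53/3,65/3] z:[15/2,51/2] -> hit [20,65/3], descend [3, 9]
    N3 x:[41/2,36] y:[53/3,65/3] z:[33/2,51/2] -> hit [41/2,65/3], descend [2, 8]
      N2 x:[24,36] y:[53/3,65/3] z:[20,51/2] -> miss, prune
      N8 x:[41/2,51/2] y:[59/3,21] z:[33/2,23] -> hit [41/2,21] leaf, test {P10(miss), P15@t=41/2}
    N9 x:[20,33] y:[53/3,21] z:[15/2,14] -> miss, prune

order=[0, 5, 11, 3, 2, 8, 9]  |boxes|=7  |leaves|=1  hit=P15

== RESULT ==
[0, 5, 11, 3, 2, 8, 9]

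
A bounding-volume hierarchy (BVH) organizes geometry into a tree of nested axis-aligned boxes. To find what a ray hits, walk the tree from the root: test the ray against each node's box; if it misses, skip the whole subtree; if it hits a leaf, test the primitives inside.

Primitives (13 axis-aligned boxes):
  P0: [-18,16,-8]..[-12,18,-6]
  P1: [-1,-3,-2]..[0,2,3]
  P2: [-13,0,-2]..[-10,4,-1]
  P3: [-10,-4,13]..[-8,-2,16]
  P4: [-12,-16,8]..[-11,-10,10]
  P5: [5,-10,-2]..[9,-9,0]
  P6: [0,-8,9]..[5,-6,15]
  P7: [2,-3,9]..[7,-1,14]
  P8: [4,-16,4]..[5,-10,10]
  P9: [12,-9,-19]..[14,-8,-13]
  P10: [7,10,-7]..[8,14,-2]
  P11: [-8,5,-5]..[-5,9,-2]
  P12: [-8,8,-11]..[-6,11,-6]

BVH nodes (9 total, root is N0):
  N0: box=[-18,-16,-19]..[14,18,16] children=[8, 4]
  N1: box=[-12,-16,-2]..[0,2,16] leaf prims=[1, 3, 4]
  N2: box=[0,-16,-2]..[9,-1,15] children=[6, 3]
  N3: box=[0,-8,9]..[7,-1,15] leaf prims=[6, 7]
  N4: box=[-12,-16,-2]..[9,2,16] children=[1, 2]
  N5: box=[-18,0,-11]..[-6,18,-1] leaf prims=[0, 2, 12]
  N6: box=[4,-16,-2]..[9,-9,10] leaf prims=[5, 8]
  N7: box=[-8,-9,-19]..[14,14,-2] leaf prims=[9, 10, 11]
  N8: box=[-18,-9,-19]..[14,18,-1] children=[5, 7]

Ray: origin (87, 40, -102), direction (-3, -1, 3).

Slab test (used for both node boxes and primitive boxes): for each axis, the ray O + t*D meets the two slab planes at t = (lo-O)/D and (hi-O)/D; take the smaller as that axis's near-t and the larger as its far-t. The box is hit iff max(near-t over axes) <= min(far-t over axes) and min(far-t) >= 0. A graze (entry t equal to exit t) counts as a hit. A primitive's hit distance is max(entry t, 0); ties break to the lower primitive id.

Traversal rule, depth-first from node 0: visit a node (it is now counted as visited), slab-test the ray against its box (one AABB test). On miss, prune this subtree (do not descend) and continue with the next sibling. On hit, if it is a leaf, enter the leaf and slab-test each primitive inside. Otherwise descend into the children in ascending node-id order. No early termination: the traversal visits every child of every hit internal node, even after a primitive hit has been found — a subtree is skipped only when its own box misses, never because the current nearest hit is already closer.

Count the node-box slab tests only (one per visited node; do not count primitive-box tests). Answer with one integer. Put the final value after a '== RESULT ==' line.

Traverse from the root:
N0 x:[73/3,35] y:[22,56] z:[83/3,118/3] -> hit [83/3,35], descend [4, 8]
  N4 x:[26,33] y:[38,56] z:[100/3,118/3] -> miss, prune
  N8 x:[73/3,35] y:[22,49] z:[83/3,101/3] -> hit [83/3,101/3], descend [5, 7]
    N5 x:[31,35] y:[22,40] z:[91/3,101/3] -> hit [31,101/3] leaf, test {P0(miss), P2(miss), P12@t=31}
    N7 x:[73/3,95/3] y:[26,49] z:[83/3,100/3] -> hit [83/3,95/3] leaf, test {P9(miss), P10(miss), P11(miss)}

order=[0, 4, 8, 5, 7]  |boxes|=5  |leaves|=2  hit=P12

== RESULT ==
5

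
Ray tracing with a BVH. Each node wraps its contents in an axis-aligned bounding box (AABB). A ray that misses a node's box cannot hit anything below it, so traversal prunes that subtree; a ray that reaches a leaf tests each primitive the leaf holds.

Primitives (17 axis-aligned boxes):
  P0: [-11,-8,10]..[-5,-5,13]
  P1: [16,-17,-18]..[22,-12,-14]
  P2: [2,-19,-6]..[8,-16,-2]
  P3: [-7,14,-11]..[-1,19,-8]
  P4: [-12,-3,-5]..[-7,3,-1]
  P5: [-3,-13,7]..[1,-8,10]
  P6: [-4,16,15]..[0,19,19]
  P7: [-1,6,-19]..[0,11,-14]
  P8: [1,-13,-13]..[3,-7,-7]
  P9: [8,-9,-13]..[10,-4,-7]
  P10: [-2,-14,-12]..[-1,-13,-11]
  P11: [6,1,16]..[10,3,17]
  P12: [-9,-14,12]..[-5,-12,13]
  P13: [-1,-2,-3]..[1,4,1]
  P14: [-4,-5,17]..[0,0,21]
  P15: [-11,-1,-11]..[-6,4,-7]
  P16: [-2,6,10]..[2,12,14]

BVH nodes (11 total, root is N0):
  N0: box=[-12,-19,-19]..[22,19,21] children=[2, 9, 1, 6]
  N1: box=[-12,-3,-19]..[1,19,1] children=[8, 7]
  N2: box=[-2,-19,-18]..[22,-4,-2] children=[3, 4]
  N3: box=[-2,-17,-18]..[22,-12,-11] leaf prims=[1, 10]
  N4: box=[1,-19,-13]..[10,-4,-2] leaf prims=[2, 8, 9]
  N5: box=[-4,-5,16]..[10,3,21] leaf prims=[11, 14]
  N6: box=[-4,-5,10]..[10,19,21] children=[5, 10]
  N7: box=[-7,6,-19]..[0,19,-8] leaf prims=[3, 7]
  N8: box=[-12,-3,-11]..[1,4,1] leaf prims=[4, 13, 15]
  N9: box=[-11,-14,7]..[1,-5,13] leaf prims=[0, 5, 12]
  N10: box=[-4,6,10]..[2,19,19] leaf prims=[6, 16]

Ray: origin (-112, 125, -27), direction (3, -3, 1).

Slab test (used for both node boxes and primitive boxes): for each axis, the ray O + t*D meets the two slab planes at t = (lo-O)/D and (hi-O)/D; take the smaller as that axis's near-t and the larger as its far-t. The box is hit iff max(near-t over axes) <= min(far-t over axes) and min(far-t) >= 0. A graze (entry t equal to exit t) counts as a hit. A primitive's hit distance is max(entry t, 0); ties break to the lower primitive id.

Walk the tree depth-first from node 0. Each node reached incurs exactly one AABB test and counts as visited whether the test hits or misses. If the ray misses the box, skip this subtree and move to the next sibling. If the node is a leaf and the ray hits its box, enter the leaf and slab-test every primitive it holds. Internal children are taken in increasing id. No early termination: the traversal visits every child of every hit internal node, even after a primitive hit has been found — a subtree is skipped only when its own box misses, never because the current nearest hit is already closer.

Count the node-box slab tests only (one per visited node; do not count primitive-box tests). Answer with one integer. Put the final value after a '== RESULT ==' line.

Walk:
N0 x:[100/3,134/3] y:[106/3,48] z:[8,48] -> hit [106/3,134/3], descend [1, 2, 6, 9]
  N1 x:[100/3,113/3] y:[106/3,128/3] z:[8,28] -> miss, prune
  N2 x:[110/3,134/3] y:[43,48] z:[9,25] -> miss, prune
  N6 x:[36,122/3] y:[106/3,130/3] z:[37,48] -> hit [37,122/3], descend [5, 10]
    N5 x:[36,122/3] y:[122/3,130/3] z:[43,48] -> miss, prune
    N10 x:[36,38] y:[106/3,119/3] z:[37,46] -> hit [37,38] leaf, test {P6(miss), P16@t=113/3}
  N9 x:[101/3,113/3] y:[130/3,139/3] z:[34,40] -> miss, prune

order=[0, 1, 2, 6, 5, 10, 9]  |boxes|=7  |leaves|=1  hit=P16

== RESULT ==
7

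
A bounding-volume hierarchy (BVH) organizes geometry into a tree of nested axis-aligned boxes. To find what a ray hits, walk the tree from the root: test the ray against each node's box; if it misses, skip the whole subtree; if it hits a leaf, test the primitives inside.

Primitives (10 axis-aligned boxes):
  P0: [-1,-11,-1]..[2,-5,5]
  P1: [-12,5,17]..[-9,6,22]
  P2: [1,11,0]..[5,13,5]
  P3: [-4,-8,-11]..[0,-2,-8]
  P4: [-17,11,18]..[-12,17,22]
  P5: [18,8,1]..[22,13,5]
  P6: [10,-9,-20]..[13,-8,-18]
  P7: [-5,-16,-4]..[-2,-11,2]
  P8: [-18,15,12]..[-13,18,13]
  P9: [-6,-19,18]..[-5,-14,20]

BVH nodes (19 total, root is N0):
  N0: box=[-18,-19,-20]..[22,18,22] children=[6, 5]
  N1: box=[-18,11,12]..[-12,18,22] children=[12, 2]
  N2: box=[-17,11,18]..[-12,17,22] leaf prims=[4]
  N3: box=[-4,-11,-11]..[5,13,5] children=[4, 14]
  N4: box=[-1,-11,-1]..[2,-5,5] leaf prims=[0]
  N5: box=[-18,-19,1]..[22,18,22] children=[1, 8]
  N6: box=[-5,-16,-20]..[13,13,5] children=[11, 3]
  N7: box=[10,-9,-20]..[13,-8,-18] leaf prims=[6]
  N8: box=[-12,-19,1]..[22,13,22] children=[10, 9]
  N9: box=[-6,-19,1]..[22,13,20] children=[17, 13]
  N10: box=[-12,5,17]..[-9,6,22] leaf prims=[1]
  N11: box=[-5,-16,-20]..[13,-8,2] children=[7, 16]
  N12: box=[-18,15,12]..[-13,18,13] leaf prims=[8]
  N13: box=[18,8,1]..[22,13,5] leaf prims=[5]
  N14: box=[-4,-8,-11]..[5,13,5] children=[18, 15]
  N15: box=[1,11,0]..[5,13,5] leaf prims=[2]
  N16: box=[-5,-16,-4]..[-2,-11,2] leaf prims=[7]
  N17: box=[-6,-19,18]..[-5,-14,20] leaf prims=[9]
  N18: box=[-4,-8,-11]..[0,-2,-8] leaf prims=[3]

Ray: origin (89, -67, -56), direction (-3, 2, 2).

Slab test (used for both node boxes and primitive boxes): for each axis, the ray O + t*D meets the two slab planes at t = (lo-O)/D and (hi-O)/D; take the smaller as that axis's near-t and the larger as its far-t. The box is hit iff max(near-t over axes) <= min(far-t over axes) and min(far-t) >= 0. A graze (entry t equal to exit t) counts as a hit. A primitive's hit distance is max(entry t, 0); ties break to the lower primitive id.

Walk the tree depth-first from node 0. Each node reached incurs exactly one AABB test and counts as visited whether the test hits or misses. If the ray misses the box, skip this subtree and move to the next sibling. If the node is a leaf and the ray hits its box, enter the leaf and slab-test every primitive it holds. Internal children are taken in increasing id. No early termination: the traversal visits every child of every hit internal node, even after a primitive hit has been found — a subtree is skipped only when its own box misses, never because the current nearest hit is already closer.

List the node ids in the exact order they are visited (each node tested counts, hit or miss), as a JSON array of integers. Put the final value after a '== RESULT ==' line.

Traverse from the root:
N0 x:[67/3,107/3] y:[24,85/2] z:[18,39] -> hit [24,107/3], descend [5, 6]
  N5 x:[67/3,107/3] y:[24,85/2] z:[57/2,39] -> hit [57/2,107/3], descend [1, 8]
    N1 x:[101/3,107/3] y:[39,85/2] z:[34,39] -> miss, prune
    N8 x:[67/3,101/3] y:[24,40] z:[57/2,39] -> hit [57/2,101/3], descend [9, 10]
      N9 x:[67/3,95/3] y:[24,40] z:[57/2,38] -> hit [57/2,95/3], descend [13, 17]
        N13 x:[67/3,71/3] y:[75/2,40] z:[57/2,61/2] -> miss, prune
        N17 x:[94/3,95/3] y:[24,53/2] z:[37,38] -> miss, prune
      N10 x:[98/3,101/3] y:[36,73/2] z:[73/2,39] -> miss, prune
  N6 x:[76/3,94/3] y:[51/2,40] z:[18,61/2] -> hit [51/2,61/2], descend [3, 11]
    N3 x:[28,31] y:[28,40] z:[45/2,61/2] -> hit [28,61/2], descend [4, 14]
      N4 x:[29,30] y:[28,31] z:[55/2,61/2] -> hit [29,30] leaf, test {P0@t=29}
      N14 x:[28,31] y:[59/2,40] z:[45/2,61/2] -> hit [59/2,61/2], descend [15, 18]
        N15 x:[28,88/3] y:[39,40] z:[28,61/2] -> miss, prune
        N18 x:[89/3,31] y:[59/2,65/2] z:[45/2,24] -> miss, prune
    N11 x:[76/3,94/3] y:[51/2,59/2] z:[18,29] -> hit [51/2,29], descend [7, 16]
      N7 x:[76/3,79/3] y:[29,59/2] z:[18,19] -> miss, prune
      N16 x:[91/3,94/3] y:[51/2,28] z:[26,29] -> miss, prune

Visited [0, 5, 1, 8, 9, 13, 17, 10, 6, 3, 4, 14, 15, 18, 11, 7, 16]. Tests: 17 box, 1 leaf. Nearest: P0.

== RESULT ==
[0, 5, 1, 8, 9, 13, 17, 10, 6, 3, 4, 14, 15, 18, 11, 7, 16]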